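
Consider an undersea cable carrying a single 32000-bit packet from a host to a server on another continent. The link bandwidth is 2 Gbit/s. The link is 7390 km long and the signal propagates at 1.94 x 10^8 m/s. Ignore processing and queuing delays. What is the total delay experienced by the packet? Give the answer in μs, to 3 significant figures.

38100 μs

Transmission delay = L/R = 32000 / 2000000000 = 16 μs.
Propagation delay = d/s = 7390000 m / 194000000 m/s = 38092.8 μs.
Total = 38100 μs.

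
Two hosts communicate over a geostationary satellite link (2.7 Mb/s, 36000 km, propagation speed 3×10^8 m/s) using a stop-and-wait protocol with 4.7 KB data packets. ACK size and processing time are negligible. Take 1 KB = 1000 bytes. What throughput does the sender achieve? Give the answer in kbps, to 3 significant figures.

148 kbps

t_tx = L/R = 37600/2700000 = 0.0139259 s.
t_prop = 36000000/300000000 = 0.12 s; RTT = 0.24 s.
Cycle = t_tx + RTT = 0.253926 s.
Throughput = L / cycle = 37600 / 0.253926 = 148 kbps.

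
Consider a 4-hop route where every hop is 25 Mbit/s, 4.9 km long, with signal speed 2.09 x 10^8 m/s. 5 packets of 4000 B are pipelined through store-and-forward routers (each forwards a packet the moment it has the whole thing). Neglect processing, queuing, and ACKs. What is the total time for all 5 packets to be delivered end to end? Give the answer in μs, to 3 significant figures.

10300 μs

Per-hop transmission t_tx = L/R = 32000/25000000 = 1280 μs.
Per-hop propagation t_prop = 4900/209000000 = 23.445 μs.
Pipeline fill: first packet needs 4·t_tx to clear all hops; remaining 4 packets each add one t_tx.
Total = (4+5-1)·t_tx + 4·t_prop = 8·1280 + 4·23.445 = 10300 μs.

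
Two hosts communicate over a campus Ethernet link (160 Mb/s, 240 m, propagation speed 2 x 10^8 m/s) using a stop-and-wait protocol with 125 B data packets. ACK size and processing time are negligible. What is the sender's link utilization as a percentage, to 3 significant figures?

72.3 %

t_tx = L/R = 1000/160000000 = 6.25e-06 s.
t_prop = 240/200000000 = 1.2e-06 s; RTT = 2.4e-06 s.
Cycle = t_tx + RTT = 8.65e-06 s.
Utilization = t_tx / cycle = 6.25e-06/8.65e-06 = 72.3 %.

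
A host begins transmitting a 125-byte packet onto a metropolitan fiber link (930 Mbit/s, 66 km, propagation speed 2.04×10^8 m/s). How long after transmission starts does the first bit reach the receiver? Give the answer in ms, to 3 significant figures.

0.324 ms

First bit experiences only propagation delay: d/s = 66000/204000000 = 0.324 ms.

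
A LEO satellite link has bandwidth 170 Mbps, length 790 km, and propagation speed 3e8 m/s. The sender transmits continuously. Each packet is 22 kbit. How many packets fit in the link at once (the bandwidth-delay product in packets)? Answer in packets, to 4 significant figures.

20.35 packets

Propagation delay = 790000 / 300000000 = 0.00263333 s.
BDP = R × t_prop = 170000000 × 0.00263333 = 447667 bits.
In packets of 22000 bits: 20.35 packets.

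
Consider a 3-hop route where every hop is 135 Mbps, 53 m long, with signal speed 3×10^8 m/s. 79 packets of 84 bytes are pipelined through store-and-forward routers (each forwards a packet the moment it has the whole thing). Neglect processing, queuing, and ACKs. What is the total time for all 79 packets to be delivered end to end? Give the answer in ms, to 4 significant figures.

0.4037 ms

Per-hop transmission t_tx = L/R = 672/135000000 = 0.00497778 ms.
Per-hop propagation t_prop = 53/300000000 = 0.000176667 ms.
Pipeline fill: first packet needs 3·t_tx to clear all hops; remaining 78 packets each add one t_tx.
Total = (3+79-1)·t_tx + 3·t_prop = 81·0.00497778 + 3·0.000176667 = 0.4037 ms.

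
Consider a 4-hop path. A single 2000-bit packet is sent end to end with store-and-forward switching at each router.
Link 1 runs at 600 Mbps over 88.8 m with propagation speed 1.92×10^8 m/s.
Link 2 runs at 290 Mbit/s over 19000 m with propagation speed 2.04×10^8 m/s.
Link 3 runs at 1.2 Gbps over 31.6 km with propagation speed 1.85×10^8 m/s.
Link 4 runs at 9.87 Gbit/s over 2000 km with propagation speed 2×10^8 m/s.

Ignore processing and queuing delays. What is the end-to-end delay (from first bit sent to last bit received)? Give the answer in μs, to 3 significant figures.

10300 μs

Transmission delays (L/R per hop): 3.33333, 6.89655, 1.66667, 0.202634 μs; sum = 12.0992 μs.
Propagation delays (d/s per hop): 0.4625, 93.1373, 170.811, 10000 μs; sum = 10264.4 μs.
End-to-end = 10300 μs.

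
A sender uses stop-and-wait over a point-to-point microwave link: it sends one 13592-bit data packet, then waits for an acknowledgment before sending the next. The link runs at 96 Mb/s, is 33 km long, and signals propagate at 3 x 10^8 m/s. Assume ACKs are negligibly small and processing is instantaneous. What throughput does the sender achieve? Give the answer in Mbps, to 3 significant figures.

t_tx = L/R = 13592/96000000 = 0.000141583 s.
t_prop = 33000/300000000 = 0.00011 s; RTT = 0.00022 s.
Cycle = t_tx + RTT = 0.000361583 s.
Throughput = L / cycle = 13592 / 0.000361583 = 37.6 Mbps.

37.6 Mbps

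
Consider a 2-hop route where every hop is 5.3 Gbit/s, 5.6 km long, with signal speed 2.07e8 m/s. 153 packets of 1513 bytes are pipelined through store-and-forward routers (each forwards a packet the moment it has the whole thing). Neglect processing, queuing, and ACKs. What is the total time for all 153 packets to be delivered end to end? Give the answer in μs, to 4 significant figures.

405.8 μs

Per-hop transmission t_tx = L/R = 12104/5300000000 = 2.28377 μs.
Per-hop propagation t_prop = 5600/2.07e+08 = 27.0531 μs.
Pipeline fill: first packet needs 2·t_tx to clear all hops; remaining 152 packets each add one t_tx.
Total = (2+153-1)·t_tx + 2·t_prop = 154·2.28377 + 2·27.0531 = 405.8 μs.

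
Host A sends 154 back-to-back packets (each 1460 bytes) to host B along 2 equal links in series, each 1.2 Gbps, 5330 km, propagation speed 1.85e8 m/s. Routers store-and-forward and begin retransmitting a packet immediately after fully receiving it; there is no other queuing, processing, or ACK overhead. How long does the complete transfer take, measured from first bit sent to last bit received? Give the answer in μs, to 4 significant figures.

59130 μs

Per-hop transmission t_tx = L/R = 11680/1200000000 = 9.73333 μs.
Per-hop propagation t_prop = 5330000/185000000 = 28810.8 μs.
Pipeline fill: first packet needs 2·t_tx to clear all hops; remaining 153 packets each add one t_tx.
Total = (2+154-1)·t_tx + 2·t_prop = 155·9.73333 + 2·28810.8 = 59130 μs.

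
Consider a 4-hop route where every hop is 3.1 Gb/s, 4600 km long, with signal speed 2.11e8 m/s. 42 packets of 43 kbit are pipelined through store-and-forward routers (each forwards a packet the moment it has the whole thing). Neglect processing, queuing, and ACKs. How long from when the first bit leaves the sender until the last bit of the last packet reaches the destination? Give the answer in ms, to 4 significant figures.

Per-hop transmission t_tx = L/R = 43000/3100000000 = 0.013871 ms.
Per-hop propagation t_prop = 4600000/211000000 = 21.8009 ms.
Pipeline fill: first packet needs 4·t_tx to clear all hops; remaining 41 packets each add one t_tx.
Total = (4+42-1)·t_tx + 4·t_prop = 45·0.013871 + 4·21.8009 = 87.83 ms.

87.83 ms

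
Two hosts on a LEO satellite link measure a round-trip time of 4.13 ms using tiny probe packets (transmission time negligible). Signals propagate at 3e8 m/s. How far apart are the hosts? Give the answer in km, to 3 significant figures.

620 km

One-way propagation = RTT/2 = 2.065 ms.
d = s × t = 300000000 × 0.002065 = 620 km.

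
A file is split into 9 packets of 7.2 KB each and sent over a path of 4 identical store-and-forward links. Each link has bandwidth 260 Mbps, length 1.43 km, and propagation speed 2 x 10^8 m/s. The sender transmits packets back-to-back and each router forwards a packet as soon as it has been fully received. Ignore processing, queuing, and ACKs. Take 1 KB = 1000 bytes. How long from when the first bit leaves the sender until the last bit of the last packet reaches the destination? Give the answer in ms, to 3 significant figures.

Per-hop transmission t_tx = L/R = 57600/260000000 = 0.221538 ms.
Per-hop propagation t_prop = 1430/200000000 = 0.00715 ms.
Pipeline fill: first packet needs 4·t_tx to clear all hops; remaining 8 packets each add one t_tx.
Total = (4+9-1)·t_tx + 4·t_prop = 12·0.221538 + 4·0.00715 = 2.69 ms.

2.69 ms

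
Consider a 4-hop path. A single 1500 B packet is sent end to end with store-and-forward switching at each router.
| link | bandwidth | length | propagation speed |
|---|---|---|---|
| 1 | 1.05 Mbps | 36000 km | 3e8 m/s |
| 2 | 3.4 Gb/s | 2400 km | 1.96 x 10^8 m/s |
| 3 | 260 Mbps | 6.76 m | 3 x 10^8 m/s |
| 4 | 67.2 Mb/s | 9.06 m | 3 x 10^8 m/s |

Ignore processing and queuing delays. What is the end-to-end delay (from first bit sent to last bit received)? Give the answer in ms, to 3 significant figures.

144 ms

L = 1500 × 8 = 12000 bits.
Transmission delays (L/R per hop): 11.4286, 0.00352941, 0.0461538, 0.178571 ms; sum = 11.6568 ms.
Propagation delays (d/s per hop): 120, 12.2449, 2.25333e-05, 3.02e-05 ms; sum = 132.245 ms.
End-to-end = 144 ms.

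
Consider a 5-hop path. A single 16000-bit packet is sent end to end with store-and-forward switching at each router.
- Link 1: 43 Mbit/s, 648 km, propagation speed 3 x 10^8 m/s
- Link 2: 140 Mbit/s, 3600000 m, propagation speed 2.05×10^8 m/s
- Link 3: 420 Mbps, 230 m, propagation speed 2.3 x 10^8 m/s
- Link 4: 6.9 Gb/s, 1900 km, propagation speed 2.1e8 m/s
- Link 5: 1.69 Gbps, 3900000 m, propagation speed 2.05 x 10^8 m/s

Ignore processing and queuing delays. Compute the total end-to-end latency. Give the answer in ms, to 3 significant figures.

Transmission delays (L/R per hop): 0.372093, 0.114286, 0.0380952, 0.00231884, 0.00946746 ms; sum = 0.53626 ms.
Propagation delays (d/s per hop): 2.16, 17.561, 0.001, 9.04762, 19.0244 ms; sum = 47.794 ms.
End-to-end = 48.3 ms.

48.3 ms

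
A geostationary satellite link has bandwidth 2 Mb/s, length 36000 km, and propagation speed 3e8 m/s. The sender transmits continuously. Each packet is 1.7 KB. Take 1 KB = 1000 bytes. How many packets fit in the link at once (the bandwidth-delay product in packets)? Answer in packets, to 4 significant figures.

Propagation delay = 36000000 / 300000000 = 0.12 s.
BDP = R × t_prop = 2000000 × 0.12 = 240000 bits.
In packets of 13600 bits: 17.65 packets.

17.65 packets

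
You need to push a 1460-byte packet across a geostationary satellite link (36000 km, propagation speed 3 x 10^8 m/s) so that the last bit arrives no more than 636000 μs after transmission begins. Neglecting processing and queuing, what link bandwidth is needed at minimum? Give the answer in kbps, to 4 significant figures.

L = 11680 bits.
Propagation delay = 36000000 / 300000000 = 120000 μs.
Transmission budget = 636000 − 120000 = 516000 μs.
R ≥ L / t_tx = 11680 bits / 0.516 s = 22.64 kbps.

22.64 kbps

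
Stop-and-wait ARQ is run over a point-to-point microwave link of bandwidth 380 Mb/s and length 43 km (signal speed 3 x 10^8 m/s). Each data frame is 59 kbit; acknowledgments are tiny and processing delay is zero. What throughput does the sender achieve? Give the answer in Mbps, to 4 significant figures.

t_tx = L/R = 59000/380000000 = 0.000155263 s.
t_prop = 43000/300000000 = 0.000143333 s; RTT = 0.000286667 s.
Cycle = t_tx + RTT = 0.00044193 s.
Throughput = L / cycle = 59000 / 0.00044193 = 133.5 Mbps.

133.5 Mbps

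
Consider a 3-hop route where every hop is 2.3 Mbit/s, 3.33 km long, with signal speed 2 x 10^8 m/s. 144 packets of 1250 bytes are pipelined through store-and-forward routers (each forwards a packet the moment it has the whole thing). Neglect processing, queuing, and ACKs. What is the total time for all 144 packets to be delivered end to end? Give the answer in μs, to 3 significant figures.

Per-hop transmission t_tx = L/R = 10000/2300000 = 4347.83 μs.
Per-hop propagation t_prop = 3330/200000000 = 16.65 μs.
Pipeline fill: first packet needs 3·t_tx to clear all hops; remaining 143 packets each add one t_tx.
Total = (3+144-1)·t_tx + 3·t_prop = 146·4347.83 + 3·16.65 = 635000 μs.

635000 μs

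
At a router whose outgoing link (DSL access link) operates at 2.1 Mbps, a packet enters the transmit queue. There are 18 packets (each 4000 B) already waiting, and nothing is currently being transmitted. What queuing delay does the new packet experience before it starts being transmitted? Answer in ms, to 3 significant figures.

Each queued packet: L/R = 32000/2100000 = 15.2381 ms.
18 queued → 274.286 ms.
Queuing delay = 274 ms.

274 ms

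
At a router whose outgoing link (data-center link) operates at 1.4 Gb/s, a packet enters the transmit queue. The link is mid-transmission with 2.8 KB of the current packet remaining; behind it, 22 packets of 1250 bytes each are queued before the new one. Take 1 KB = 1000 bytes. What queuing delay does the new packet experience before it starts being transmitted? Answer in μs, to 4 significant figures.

173.1 μs

Each queued packet: L/R = 10000/1400000000 = 7.14286 μs.
22 queued → 157.143 μs.
Plus remaining 22400 bits of current packet: 16 μs.
Queuing delay = 173.1 μs.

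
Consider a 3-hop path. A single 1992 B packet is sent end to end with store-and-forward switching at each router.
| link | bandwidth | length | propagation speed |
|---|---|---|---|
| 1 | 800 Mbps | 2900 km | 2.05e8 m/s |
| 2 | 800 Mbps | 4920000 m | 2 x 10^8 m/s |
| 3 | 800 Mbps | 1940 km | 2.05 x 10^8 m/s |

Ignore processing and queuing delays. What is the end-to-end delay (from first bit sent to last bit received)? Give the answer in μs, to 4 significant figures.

L = 1992 × 8 = 15936 bits.
Transmission delay per hop = L/R = 15936/800000000 = 19.92 μs; 3 hops → 59.76 μs.
Propagation delays (d/s per hop): 14146.3, 24600, 9463.41 μs; sum = 48209.8 μs.
End-to-end = 48270 μs.

48270 μs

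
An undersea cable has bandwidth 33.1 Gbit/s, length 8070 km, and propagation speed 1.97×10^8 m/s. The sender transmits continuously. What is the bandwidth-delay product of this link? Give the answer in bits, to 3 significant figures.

1360000000 bits

Propagation delay = 8070000 / 197000000 = 0.0409645 s.
BDP = R × t_prop = 33100000000 × 0.0409645 = 1355920000 bits.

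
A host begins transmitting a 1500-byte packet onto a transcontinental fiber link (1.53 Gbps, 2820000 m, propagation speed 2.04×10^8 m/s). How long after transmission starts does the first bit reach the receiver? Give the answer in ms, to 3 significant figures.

First bit experiences only propagation delay: d/s = 2820000/204000000 = 13.8 ms.

13.8 ms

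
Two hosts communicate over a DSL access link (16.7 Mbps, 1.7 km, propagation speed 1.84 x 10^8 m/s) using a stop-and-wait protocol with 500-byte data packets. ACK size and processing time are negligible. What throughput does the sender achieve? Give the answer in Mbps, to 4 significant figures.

t_tx = L/R = 4000/16700000 = 0.000239521 s.
t_prop = 1700/184000000 = 9.23913e-06 s; RTT = 1.84783e-05 s.
Cycle = t_tx + RTT = 0.000257999 s.
Throughput = L / cycle = 4000 / 0.000257999 = 15.50 Mbps.

15.50 Mbps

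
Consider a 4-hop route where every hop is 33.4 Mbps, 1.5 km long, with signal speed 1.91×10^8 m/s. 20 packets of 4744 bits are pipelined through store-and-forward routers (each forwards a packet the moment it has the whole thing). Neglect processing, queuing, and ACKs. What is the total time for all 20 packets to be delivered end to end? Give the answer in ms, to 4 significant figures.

3.298 ms

Per-hop transmission t_tx = L/R = 4744/33400000 = 0.142036 ms.
Per-hop propagation t_prop = 1500/191000000 = 0.0078534 ms.
Pipeline fill: first packet needs 4·t_tx to clear all hops; remaining 19 packets each add one t_tx.
Total = (4+20-1)·t_tx + 4·t_prop = 23·0.142036 + 4·0.0078534 = 3.298 ms.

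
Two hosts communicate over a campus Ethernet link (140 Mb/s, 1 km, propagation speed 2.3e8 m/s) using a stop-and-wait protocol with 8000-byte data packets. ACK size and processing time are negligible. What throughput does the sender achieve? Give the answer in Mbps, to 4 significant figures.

t_tx = L/R = 64000/140000000 = 0.000457143 s.
t_prop = 1000/2.3e+08 = 4.34783e-06 s; RTT = 8.69565e-06 s.
Cycle = t_tx + RTT = 0.000465839 s.
Throughput = L / cycle = 64000 / 0.000465839 = 137.4 Mbps.

137.4 Mbps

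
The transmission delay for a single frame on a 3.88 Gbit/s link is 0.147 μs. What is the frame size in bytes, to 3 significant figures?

71.3 bytes

L = R × t_tx = 3880000000 b/s × 1.47e-07 s = 570.36 bits.
In bytes: 570.36 / 8 = 71.3 bytes.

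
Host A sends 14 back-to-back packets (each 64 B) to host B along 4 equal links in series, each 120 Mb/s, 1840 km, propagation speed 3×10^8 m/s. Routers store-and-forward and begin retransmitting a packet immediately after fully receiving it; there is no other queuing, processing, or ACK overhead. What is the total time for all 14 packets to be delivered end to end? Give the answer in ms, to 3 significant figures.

Per-hop transmission t_tx = L/R = 512/120000000 = 0.00426667 ms.
Per-hop propagation t_prop = 1840000/300000000 = 6.13333 ms.
Pipeline fill: first packet needs 4·t_tx to clear all hops; remaining 13 packets each add one t_tx.
Total = (4+14-1)·t_tx + 4·t_prop = 17·0.00426667 + 4·6.13333 = 24.6 ms.

24.6 ms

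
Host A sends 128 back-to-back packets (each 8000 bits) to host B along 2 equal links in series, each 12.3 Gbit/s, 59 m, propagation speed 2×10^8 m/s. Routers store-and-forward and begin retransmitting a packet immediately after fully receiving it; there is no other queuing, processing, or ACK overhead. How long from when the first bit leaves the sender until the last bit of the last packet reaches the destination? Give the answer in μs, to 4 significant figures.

84.49 μs

Per-hop transmission t_tx = L/R = 8000/12300000000 = 0.650407 μs.
Per-hop propagation t_prop = 59/200000000 = 0.295 μs.
Pipeline fill: first packet needs 2·t_tx to clear all hops; remaining 127 packets each add one t_tx.
Total = (2+128-1)·t_tx + 2·t_prop = 129·0.650407 + 2·0.295 = 84.49 μs.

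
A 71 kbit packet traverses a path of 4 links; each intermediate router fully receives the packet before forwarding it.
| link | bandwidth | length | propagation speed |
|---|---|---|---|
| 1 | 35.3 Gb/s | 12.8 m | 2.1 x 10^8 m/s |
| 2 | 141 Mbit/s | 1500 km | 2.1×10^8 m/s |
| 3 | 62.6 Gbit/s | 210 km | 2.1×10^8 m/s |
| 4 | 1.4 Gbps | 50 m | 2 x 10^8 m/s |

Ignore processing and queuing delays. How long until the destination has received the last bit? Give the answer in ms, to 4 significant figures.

L = 71000 bits.
Transmission delays (L/R per hop): 0.00201133, 0.503546, 0.00113419, 0.0507143 ms; sum = 0.557406 ms.
Propagation delays (d/s per hop): 6.09524e-05, 7.14286, 1, 0.00025 ms; sum = 8.14317 ms.
End-to-end = 8.701 ms.

8.701 ms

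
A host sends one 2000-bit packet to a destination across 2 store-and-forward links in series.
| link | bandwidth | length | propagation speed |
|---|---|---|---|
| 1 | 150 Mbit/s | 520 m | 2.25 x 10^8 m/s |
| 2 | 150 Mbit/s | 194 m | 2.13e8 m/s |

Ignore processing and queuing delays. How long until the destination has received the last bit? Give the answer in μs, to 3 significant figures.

29.9 μs

Transmission delay per hop = L/R = 2000/150000000 = 13.3333 μs; 2 hops → 26.6667 μs.
Propagation delays (d/s per hop): 2.31111, 0.910798 μs; sum = 3.22191 μs.
End-to-end = 29.9 μs.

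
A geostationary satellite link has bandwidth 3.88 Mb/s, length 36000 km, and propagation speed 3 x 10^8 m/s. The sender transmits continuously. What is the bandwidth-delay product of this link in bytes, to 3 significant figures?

Propagation delay = 36000000 / 300000000 = 0.12 s.
BDP = R × t_prop = 3880000 × 0.12 = 465600 bits.
In bytes: 465600/8 = 58200 bytes.

58200 bytes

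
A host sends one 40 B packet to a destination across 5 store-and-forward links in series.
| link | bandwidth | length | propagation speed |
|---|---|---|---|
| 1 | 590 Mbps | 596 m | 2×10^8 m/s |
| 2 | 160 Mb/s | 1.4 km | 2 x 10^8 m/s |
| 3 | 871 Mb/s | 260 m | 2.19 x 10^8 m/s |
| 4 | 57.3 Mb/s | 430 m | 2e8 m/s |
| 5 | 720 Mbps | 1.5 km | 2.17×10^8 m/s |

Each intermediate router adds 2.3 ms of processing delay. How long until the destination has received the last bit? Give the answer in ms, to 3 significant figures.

9.23 ms

L = 40 × 8 = 320 bits.
Transmission delays (L/R per hop): 0.000542373, 0.002, 0.000367394, 0.00558464, 0.000444444 ms; sum = 0.00893885 ms.
Propagation delays (d/s per hop): 0.00298, 0.007, 0.00118721, 0.00215, 0.00691244 ms; sum = 0.0202297 ms.
Processing at 4 router(s): 4 × 2.3 ms = 9.2 ms.
End-to-end = 9.23 ms.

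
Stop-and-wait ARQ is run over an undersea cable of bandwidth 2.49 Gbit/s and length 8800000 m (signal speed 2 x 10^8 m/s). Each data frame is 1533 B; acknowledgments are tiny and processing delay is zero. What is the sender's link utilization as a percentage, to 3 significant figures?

0.00560 %

t_tx = L/R = 12264/2490000000 = 4.9253e-06 s.
t_prop = 8800000/200000000 = 0.044 s; RTT = 0.088 s.
Cycle = t_tx + RTT = 0.0880049 s.
Utilization = t_tx / cycle = 4.9253e-06/0.0880049 = 0.00560 %.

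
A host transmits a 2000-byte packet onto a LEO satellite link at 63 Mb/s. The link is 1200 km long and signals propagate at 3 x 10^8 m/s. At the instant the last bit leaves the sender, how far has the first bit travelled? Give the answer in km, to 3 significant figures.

76.2 km

t_tx = L/R = 16000/63000000 = 0.000253968 s.
Distance = s × t_tx = 300000000 × 0.000253968 = 76.2 km.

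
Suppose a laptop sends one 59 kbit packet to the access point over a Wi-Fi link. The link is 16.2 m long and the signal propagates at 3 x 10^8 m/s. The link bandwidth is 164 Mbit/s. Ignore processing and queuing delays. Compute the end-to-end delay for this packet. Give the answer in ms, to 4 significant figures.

0.3598 ms

L = 59000 bits.
Transmission delay = L/R = 59000 / 164000000 = 0.359756 ms.
Propagation delay = d/s = 16.2 m / 300000000 m/s = 5.4e-05 ms.
Total = 0.3598 ms.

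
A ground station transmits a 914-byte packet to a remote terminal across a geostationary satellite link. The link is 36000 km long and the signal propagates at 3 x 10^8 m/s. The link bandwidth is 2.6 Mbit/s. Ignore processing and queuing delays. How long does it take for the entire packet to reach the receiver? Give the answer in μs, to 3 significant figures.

L = 914 × 8 = 7312 bits.
Transmission delay = L/R = 7312 / 2600000 = 2812.31 μs.
Propagation delay = d/s = 36000000 m / 300000000 m/s = 120000 μs.
Total = 123000 μs.

123000 μs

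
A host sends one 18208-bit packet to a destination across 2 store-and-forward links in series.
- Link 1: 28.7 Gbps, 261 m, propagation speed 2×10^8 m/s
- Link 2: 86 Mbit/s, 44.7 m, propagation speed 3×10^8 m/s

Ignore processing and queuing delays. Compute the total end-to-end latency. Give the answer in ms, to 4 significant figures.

Transmission delays (L/R per hop): 0.000634425, 0.211721 ms; sum = 0.212355 ms.
Propagation delays (d/s per hop): 0.001305, 0.000149 ms; sum = 0.001454 ms.
End-to-end = 0.2138 ms.

0.2138 ms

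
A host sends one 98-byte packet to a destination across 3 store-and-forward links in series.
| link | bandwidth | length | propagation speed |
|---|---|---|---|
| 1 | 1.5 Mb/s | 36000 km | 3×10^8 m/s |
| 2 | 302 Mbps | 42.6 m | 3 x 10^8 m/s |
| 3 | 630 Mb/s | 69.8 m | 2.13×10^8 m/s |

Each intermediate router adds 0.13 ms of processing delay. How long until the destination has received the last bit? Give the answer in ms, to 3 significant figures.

121 ms

L = 98 × 8 = 784 bits.
Transmission delays (L/R per hop): 0.522667, 0.00259603, 0.00124444 ms; sum = 0.526507 ms.
Propagation delays (d/s per hop): 120, 0.000142, 0.0003277 ms; sum = 120 ms.
Processing at 2 router(s): 2 × 0.13 ms = 0.26 ms.
End-to-end = 121 ms.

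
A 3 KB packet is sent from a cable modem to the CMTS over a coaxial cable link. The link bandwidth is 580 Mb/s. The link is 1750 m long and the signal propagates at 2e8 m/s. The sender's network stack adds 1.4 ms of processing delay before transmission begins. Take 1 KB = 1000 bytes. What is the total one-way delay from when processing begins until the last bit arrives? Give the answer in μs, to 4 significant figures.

L = 24000 bits.
Transmission delay = L/R = 24000 / 580000000 = 41.3793 μs.
Propagation delay = d/s = 1750 m / 200000000 m/s = 8.75 μs.
Plus processing delay 1.4 ms = 1400 μs.
Total = 1450 μs.

1450 μs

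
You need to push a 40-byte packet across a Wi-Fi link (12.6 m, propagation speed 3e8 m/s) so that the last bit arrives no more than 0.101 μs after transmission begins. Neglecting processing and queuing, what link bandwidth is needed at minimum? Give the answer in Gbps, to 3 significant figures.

5.42 Gbps

L = 320 bits.
Propagation delay = 12.6 / 300000000 = 0.042 μs.
Transmission budget = 0.101 − 0.042 = 0.059 μs.
R ≥ L / t_tx = 320 bits / 5.9e-08 s = 5.42 Gbps.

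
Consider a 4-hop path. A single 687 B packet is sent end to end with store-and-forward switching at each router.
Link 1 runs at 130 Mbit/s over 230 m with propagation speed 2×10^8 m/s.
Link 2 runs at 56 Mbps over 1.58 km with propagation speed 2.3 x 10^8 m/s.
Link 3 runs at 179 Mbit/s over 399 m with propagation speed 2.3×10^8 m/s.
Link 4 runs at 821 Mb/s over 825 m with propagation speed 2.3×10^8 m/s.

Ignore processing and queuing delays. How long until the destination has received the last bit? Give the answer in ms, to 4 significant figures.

L = 687 × 8 = 5496 bits.
Transmission delays (L/R per hop): 0.0422769, 0.0981429, 0.0307039, 0.00669428 ms; sum = 0.177818 ms.
Propagation delays (d/s per hop): 0.00115, 0.00686957, 0.00173478, 0.00358696 ms; sum = 0.0133413 ms.
End-to-end = 0.1912 ms.

0.1912 ms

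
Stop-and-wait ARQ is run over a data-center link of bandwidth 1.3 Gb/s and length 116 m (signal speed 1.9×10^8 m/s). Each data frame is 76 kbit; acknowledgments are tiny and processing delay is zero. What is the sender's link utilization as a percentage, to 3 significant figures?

98.0 %

t_tx = L/R = 76000/1300000000 = 5.84615e-05 s.
t_prop = 116/190000000 = 6.10526e-07 s; RTT = 1.22105e-06 s.
Cycle = t_tx + RTT = 5.96826e-05 s.
Utilization = t_tx / cycle = 5.84615e-05/5.96826e-05 = 98.0 %.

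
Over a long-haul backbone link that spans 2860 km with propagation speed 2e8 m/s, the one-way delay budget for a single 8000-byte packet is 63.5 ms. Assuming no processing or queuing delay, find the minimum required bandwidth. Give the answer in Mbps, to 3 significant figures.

L = 64000 bits.
Propagation delay = 2860000 / 200000000 = 14.3 ms.
Transmission budget = 63.5 − 14.3 = 49.2 ms.
R ≥ L / t_tx = 64000 bits / 0.0492 s = 1.30 Mbps.

1.30 Mbps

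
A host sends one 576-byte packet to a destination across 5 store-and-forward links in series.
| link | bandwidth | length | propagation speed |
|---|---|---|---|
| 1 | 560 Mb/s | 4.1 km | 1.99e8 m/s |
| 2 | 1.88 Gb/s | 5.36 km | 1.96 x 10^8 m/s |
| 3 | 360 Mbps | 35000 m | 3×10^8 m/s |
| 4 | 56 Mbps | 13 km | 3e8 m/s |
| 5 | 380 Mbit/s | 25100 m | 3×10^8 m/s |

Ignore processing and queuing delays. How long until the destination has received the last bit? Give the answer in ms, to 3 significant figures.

0.410 ms

L = 576 × 8 = 4608 bits.
Transmission delays (L/R per hop): 0.00822857, 0.00245106, 0.0128, 0.0822857, 0.0121263 ms; sum = 0.117892 ms.
Propagation delays (d/s per hop): 0.020603, 0.0273469, 0.116667, 0.0433333, 0.0836667 ms; sum = 0.291617 ms.
End-to-end = 0.410 ms.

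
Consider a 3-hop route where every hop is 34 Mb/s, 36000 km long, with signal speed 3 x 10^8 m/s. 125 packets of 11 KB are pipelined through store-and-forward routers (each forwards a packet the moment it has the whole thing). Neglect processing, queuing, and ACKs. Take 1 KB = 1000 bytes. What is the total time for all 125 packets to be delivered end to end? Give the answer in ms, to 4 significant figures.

688.7 ms

Per-hop transmission t_tx = L/R = 88000/34000000 = 2.58824 ms.
Per-hop propagation t_prop = 36000000/300000000 = 120 ms.
Pipeline fill: first packet needs 3·t_tx to clear all hops; remaining 124 packets each add one t_tx.
Total = (3+125-1)·t_tx + 3·t_prop = 127·2.58824 + 3·120 = 688.7 ms.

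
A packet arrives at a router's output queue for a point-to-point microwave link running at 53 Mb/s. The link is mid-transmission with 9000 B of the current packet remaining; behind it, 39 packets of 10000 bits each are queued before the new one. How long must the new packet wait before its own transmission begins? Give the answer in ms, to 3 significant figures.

8.72 ms

Each queued packet: L/R = 10000/53000000 = 0.188679 ms.
39 queued → 7.35849 ms.
Plus remaining 72000 bits of current packet: 1.35849 ms.
Queuing delay = 8.72 ms.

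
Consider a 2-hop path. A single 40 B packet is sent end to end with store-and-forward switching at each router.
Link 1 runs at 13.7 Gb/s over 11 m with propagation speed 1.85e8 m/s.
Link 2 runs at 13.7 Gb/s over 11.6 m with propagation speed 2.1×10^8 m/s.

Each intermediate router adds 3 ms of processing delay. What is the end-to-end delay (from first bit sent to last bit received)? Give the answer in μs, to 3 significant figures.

L = 40 × 8 = 320 bits.
Transmission delay per hop = L/R = 320/13700000000 = 0.0233577 μs; 2 hops → 0.0467153 μs.
Propagation delays (d/s per hop): 0.0594595, 0.0552381 μs; sum = 0.114698 μs.
Processing at 1 router(s): 1 × 3 ms = 3000 μs.
End-to-end = 3000 μs.

3000 μs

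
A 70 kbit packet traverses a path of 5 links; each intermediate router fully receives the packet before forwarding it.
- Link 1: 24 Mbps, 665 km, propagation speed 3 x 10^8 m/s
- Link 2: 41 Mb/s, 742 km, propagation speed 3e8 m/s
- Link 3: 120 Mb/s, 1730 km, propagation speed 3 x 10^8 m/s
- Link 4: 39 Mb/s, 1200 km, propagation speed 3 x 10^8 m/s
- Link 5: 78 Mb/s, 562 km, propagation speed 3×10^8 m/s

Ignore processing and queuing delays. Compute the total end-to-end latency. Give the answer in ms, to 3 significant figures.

24.2 ms

L = 70000 bits.
Transmission delays (L/R per hop): 2.91667, 1.70732, 0.583333, 1.79487, 0.897436 ms; sum = 7.89962 ms.
Propagation delays (d/s per hop): 2.21667, 2.47333, 5.76667, 4, 1.87333 ms; sum = 16.33 ms.
End-to-end = 24.2 ms.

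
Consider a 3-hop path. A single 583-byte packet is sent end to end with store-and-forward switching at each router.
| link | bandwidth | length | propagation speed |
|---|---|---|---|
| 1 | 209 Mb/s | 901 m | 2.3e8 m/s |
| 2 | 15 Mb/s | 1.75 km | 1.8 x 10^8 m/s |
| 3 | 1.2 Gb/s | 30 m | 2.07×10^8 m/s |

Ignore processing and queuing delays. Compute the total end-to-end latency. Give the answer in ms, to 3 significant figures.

0.351 ms

L = 583 × 8 = 4664 bits.
Transmission delays (L/R per hop): 0.0223158, 0.310933, 0.00388667 ms; sum = 0.337136 ms.
Propagation delays (d/s per hop): 0.00391739, 0.00972222, 0.000144928 ms; sum = 0.0137845 ms.
End-to-end = 0.351 ms.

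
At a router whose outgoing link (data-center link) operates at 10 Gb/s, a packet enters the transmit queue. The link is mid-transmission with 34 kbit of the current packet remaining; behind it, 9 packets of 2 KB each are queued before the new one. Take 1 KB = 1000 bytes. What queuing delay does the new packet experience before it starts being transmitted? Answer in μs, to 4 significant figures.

Each queued packet: L/R = 16000/10000000000 = 1.6 μs.
9 queued → 14.4 μs.
Plus remaining 34000 bits of current packet: 3.4 μs.
Queuing delay = 17.80 μs.

17.80 μs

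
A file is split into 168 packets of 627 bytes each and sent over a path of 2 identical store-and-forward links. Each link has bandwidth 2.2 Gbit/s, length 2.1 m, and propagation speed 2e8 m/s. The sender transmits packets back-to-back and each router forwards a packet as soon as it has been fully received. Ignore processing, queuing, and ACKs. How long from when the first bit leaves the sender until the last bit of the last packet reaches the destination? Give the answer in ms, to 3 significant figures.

0.385 ms

Per-hop transmission t_tx = L/R = 5016/2200000000 = 0.00228 ms.
Per-hop propagation t_prop = 2.1/200000000 = 1.05e-05 ms.
Pipeline fill: first packet needs 2·t_tx to clear all hops; remaining 167 packets each add one t_tx.
Total = (2+168-1)·t_tx + 2·t_prop = 169·0.00228 + 2·1.05e-05 = 0.385 ms.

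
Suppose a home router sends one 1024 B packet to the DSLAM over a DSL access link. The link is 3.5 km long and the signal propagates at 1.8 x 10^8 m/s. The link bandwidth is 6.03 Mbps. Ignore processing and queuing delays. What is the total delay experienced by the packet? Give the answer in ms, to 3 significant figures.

L = 1024 × 8 = 8192 bits.
Transmission delay = L/R = 8192 / 6030000 = 1.35854 ms.
Propagation delay = d/s = 3500 m / 180000000 m/s = 0.0194444 ms.
Total = 1.38 ms.

1.38 ms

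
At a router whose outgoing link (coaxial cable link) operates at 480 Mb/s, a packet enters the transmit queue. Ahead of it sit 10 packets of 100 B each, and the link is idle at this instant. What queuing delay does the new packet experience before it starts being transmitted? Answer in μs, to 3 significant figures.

Each queued packet: L/R = 800/480000000 = 1.66667 μs.
10 queued → 16.6667 μs.
Queuing delay = 16.7 μs.

16.7 μs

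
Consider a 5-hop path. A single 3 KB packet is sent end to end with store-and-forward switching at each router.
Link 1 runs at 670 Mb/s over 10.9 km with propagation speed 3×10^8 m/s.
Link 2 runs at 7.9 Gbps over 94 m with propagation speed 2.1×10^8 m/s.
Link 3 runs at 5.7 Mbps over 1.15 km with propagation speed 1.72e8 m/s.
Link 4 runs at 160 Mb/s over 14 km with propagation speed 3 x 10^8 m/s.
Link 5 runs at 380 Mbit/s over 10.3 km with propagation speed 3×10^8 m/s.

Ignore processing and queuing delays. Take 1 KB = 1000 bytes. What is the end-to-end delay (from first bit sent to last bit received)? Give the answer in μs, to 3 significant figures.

4590 μs

L = 24000 bits.
Transmission delays (L/R per hop): 35.8209, 3.03797, 4210.53, 150, 63.1579 μs; sum = 4462.54 μs.
Propagation delays (d/s per hop): 36.3333, 0.447619, 6.68605, 46.6667, 34.3333 μs; sum = 124.467 μs.
End-to-end = 4590 μs.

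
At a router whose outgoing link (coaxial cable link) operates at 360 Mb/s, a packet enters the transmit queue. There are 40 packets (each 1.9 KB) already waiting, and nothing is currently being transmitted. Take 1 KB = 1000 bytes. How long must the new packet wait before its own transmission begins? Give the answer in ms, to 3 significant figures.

Each queued packet: L/R = 15200/360000000 = 0.0422222 ms.
40 queued → 1.68889 ms.
Queuing delay = 1.69 ms.

1.69 ms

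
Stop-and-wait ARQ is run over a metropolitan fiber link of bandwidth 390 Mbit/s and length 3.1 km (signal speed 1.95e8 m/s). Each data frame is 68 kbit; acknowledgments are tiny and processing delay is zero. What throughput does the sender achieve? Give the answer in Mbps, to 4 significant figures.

t_tx = L/R = 68000/390000000 = 0.000174359 s.
t_prop = 3100/195000000 = 1.58974e-05 s; RTT = 3.17949e-05 s.
Cycle = t_tx + RTT = 0.000206154 s.
Throughput = L / cycle = 68000 / 0.000206154 = 329.9 Mbps.

329.9 Mbps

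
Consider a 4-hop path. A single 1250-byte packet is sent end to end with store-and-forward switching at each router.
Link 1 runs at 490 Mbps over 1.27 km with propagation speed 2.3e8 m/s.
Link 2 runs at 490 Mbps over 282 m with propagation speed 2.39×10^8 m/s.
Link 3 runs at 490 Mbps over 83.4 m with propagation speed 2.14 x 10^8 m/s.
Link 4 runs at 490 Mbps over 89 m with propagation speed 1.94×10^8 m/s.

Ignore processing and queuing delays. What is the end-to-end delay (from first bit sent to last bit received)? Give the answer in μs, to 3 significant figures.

L = 1250 × 8 = 10000 bits.
Transmission delay per hop = L/R = 10000/490000000 = 20.4082 μs; 4 hops → 81.6327 μs.
Propagation delays (d/s per hop): 5.52174, 1.17992, 0.38972, 0.458763 μs; sum = 7.55014 μs.
End-to-end = 89.2 μs.

89.2 μs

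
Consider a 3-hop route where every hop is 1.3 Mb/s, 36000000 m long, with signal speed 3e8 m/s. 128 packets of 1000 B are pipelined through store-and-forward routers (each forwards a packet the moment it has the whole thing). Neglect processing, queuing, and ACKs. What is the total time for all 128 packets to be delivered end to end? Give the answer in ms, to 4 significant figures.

1160 ms

Per-hop transmission t_tx = L/R = 8000/1300000 = 6.15385 ms.
Per-hop propagation t_prop = 36000000/300000000 = 120 ms.
Pipeline fill: first packet needs 3·t_tx to clear all hops; remaining 127 packets each add one t_tx.
Total = (3+128-1)·t_tx + 3·t_prop = 130·6.15385 + 3·120 = 1160 ms.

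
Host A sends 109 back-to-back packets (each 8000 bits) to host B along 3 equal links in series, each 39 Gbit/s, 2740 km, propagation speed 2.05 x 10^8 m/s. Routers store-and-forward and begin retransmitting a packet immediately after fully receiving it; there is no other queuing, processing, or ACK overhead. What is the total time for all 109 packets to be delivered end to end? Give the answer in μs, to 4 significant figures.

Per-hop transmission t_tx = L/R = 8000/39000000000 = 0.205128 μs.
Per-hop propagation t_prop = 2740000/2.05e+08 = 13365.9 μs.
Pipeline fill: first packet needs 3·t_tx to clear all hops; remaining 108 packets each add one t_tx.
Total = (3+109-1)·t_tx + 3·t_prop = 111·0.205128 + 3·13365.9 = 40120 μs.

40120 μs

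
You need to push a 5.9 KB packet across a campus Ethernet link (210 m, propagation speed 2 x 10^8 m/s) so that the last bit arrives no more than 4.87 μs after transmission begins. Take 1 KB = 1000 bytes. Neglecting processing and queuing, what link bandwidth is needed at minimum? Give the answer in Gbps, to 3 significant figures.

12.4 Gbps

L = 47200 bits.
Propagation delay = 210 / 200000000 = 1.05 μs.
Transmission budget = 4.87 − 1.05 = 3.82 μs.
R ≥ L / t_tx = 47200 bits / 3.82e-06 s = 12.4 Gbps.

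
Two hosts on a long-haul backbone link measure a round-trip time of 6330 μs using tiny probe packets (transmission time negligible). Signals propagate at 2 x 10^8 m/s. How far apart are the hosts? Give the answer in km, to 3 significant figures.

One-way propagation = RTT/2 = 3165 μs.
d = s × t = 200000000 × 0.003165 = 633 km.

633 km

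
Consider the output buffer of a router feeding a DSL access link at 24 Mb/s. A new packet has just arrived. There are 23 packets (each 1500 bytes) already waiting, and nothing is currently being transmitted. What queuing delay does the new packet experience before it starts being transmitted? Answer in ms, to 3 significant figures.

11.5 ms

Each queued packet: L/R = 12000/24000000 = 0.5 ms.
23 queued → 11.5 ms.
Queuing delay = 11.5 ms.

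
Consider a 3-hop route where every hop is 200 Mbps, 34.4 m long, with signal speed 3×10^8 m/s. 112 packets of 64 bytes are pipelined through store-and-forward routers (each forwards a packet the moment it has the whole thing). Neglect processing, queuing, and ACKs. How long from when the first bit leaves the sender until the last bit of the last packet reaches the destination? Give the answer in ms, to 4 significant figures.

Per-hop transmission t_tx = L/R = 512/200000000 = 0.00256 ms.
Per-hop propagation t_prop = 34.4/300000000 = 0.000114667 ms.
Pipeline fill: first packet needs 3·t_tx to clear all hops; remaining 111 packets each add one t_tx.
Total = (3+112-1)·t_tx + 3·t_prop = 114·0.00256 + 3·0.000114667 = 0.2922 ms.

0.2922 ms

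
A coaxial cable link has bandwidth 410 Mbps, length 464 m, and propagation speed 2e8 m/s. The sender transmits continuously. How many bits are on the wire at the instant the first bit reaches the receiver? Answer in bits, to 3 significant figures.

951 bits

Propagation delay = 464 / 200000000 = 2.32e-06 s.
BDP = R × t_prop = 410000000 × 2.32e-06 = 951.2 bits.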